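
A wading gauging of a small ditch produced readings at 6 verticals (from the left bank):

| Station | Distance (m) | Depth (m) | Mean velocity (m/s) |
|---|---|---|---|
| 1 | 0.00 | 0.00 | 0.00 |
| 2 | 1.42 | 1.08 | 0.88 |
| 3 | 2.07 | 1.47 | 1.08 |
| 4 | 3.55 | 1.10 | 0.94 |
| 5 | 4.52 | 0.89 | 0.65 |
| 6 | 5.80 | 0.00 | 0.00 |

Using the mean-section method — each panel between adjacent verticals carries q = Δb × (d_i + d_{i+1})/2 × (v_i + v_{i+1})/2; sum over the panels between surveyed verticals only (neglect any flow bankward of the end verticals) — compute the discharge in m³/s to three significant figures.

4.02 m³/s

Panel 1-2: Δb = 1.42 m, d̄ = (0.00+1.08)/2 = 0.54, v̄ = (0.00+0.88)/2 = 0.44 → q = 1.42×0.54×0.44 = 0.3374 m³/s
Panel 2-3: Δb = 0.65 m, d̄ = (1.08+1.47)/2 = 1.275, v̄ = (0.88+1.08)/2 = 0.98 → q = 0.65×1.275×0.98 = 0.8122 m³/s
Panel 3-4: Δb = 1.48 m, d̄ = (1.47+1.10)/2 = 1.285, v̄ = (1.08+0.94)/2 = 1.01 → q = 1.48×1.285×1.01 = 1.921 m³/s
Panel 4-5: Δb = 0.97 m, d̄ = (1.10+0.89)/2 = 0.995, v̄ = (0.94+0.65)/2 = 0.795 → q = 0.97×0.995×0.795 = 0.7673 m³/s
Panel 5-6: Δb = 1.28 m, d̄ = (0.89+0.00)/2 = 0.445, v̄ = (0.65+0.00)/2 = 0.325 → q = 1.28×0.445×0.325 = 0.1851 m³/s
Q = Σ q = 4.023 m³/s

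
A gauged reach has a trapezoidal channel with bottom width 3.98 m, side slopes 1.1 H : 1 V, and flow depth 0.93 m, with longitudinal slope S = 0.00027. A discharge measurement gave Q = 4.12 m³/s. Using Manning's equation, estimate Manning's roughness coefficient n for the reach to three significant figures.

0.0145

A = (b + z·y)·y = (3.98 + 1.1×0.93)×0.93 = 4.653 m²
P = b + 2y√(1+z²) = 3.98 + 2×0.93×√(1+1.1²) = 6.745 m
R = A/P = 4.653/6.745 = 0.6898 m
n = (1/Q)·A·R^(2/3)·S^(1/2) = (1/4.12) × 4.653 × 0.7807 × 0.01643 = 0.01449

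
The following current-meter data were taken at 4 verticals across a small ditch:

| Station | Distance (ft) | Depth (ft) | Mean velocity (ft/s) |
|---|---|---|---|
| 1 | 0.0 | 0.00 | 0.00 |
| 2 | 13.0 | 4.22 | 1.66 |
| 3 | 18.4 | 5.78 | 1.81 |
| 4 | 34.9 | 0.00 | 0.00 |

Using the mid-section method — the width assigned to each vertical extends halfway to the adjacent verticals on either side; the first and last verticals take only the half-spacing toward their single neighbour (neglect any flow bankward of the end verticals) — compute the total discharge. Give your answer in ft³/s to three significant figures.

w_2 = (18.4 − 0.0)/2 = 9.2 ft; q_2 = 1.66 × 4.22 × 9.2 = 64.45 ft³/s
w_3 = (34.9 − 13.0)/2 = 10.95 ft; q_3 = 1.81 × 5.78 × 10.95 = 114.6 ft³/s
Stations 1, 4 contribute zero (depth or velocity is 0).
Q = Σ qᵢ = 179.0 ft³/s

179 ft³/s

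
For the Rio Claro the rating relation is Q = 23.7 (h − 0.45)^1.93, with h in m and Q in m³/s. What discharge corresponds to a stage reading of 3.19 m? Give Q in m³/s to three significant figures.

166 m³/s

Q = 23.7 × (3.19 − 0.45)^1.93 = 23.7 × 2.74^1.93 = 165.8 m³/s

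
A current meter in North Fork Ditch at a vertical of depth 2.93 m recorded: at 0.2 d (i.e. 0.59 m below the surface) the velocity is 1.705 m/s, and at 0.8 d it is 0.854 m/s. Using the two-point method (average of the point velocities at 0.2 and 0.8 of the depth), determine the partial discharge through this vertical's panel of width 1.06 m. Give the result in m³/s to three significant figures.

v̄ = (1.705 + 0.854) / 2 = 1.280 m/s
q = v̄ × d × w = 1.280 × 2.93 × 1.06 = 3.974 m³/s

3.97 m³/s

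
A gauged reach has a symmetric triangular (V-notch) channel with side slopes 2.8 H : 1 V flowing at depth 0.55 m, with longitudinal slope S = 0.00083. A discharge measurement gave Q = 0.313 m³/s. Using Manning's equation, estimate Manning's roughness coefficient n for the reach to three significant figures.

A = z·y² = 2.8×0.55² = 0.8470 m²
P = 2y√(1+z²) = 2×0.55×√(1+2.8²) = 3.271 m
R = A/P = 0.8470/3.271 = 0.2590 m
n = (1/Q)·A·R^(2/3)·S^(1/2) = (1/0.313) × 0.8470 × 0.4063 × 0.02881 = 0.03168

0.0317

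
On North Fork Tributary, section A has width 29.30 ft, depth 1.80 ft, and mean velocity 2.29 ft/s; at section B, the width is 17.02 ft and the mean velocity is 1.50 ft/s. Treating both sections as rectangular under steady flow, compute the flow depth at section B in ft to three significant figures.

4.73 ft

Q = A₁V₁ = (29.30×1.80) × 2.29 = 120.8 ft³/s
d₂ = Q/(b₂ V₂) = 120.8/(17.02×1.50) = 4.731 ft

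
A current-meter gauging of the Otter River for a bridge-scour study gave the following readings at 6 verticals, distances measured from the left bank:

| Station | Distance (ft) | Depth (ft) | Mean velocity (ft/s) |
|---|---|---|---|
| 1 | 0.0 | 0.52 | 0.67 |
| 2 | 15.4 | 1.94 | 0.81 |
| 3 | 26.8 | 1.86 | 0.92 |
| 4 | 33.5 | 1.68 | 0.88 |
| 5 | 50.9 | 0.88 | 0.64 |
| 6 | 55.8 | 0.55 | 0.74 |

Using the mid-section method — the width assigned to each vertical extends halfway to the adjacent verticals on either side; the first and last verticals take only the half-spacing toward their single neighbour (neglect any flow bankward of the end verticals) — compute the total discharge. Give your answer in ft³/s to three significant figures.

64.3 ft³/s

w_1 = (15.4 − 0.0)/2 = 7.7 ft; q_1 = 0.67 × 0.52 × 7.7 = 2.683 ft³/s
w_2 = (26.8 − 0.0)/2 = 13.4 ft; q_2 = 0.81 × 1.94 × 13.4 = 21.06 ft³/s
w_3 = (33.5 − 15.4)/2 = 9.05 ft; q_3 = 0.92 × 1.86 × 9.05 = 15.49 ft³/s
w_4 = (50.9 − 26.8)/2 = 12.05 ft; q_4 = 0.88 × 1.68 × 12.05 = 17.81 ft³/s
w_5 = (55.8 − 33.5)/2 = 11.15 ft; q_5 = 0.64 × 0.88 × 11.15 = 6.280 ft³/s
w_6 = (55.8 − 50.9)/2 = 2.45 ft; q_6 = 0.74 × 0.55 × 2.45 = 0.9972 ft³/s
Q = Σ qᵢ = 64.32 ft³/s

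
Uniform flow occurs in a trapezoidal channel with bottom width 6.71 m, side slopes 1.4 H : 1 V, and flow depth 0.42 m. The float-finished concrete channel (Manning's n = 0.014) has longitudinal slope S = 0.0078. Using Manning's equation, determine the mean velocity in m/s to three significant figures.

A = (b + z·y)·y = (6.71 + 1.4×0.42)×0.42 = 3.065 m²
P = b + 2y√(1+z²) = 6.71 + 2×0.42×√(1+1.4²) = 8.155 m
R = A/P = 3.065/8.155 = 0.3759 m
Q = (1/n)·A·R^(2/3)·S^(1/2) = (1/0.014) × 3.065 × 0.3759^(2/3) × 0.0078^(1/2) = 10.07 m³/s
V = Q/A = 10.07/3.065 = 3.285 m/s

3.29 m/s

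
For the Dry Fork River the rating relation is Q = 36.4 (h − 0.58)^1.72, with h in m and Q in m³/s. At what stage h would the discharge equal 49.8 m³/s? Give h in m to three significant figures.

1.78 m

h − h₀ = (Q/C)^(1/b) = (49.8/36.4)^(1/1.72) = 1.200 m
h = 0.58 + 1.200 = 1.780 m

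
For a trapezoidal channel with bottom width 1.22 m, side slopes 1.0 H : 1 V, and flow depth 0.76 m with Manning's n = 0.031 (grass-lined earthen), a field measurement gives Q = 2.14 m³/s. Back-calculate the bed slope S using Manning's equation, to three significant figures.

0.00569

A = (b + z·y)·y = (1.22 + 1.0×0.76)×0.76 = 1.505 m²
P = b + 2y√(1+z²) = 1.22 + 2×0.76×√(1+1.0²) = 3.370 m
R = A/P = 1.505/3.370 = 0.4466 m
S = (Q·n / (1·A·R^(2/3)))² = (2.14×0.031 / (1×1.505×0.5843))² = 0.005694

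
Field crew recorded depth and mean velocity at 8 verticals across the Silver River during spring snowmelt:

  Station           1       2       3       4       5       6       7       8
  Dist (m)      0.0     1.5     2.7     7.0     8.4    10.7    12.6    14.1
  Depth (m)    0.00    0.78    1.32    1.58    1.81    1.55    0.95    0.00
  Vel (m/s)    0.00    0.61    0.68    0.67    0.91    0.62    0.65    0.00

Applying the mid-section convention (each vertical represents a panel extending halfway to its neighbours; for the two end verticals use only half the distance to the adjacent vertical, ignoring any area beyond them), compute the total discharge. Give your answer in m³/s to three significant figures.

12.2 m³/s

w_2 = (2.7 − 0.0)/2 = 1.35 m; q_2 = 0.61 × 0.78 × 1.35 = 0.6423 m³/s
w_3 = (7.0 − 1.5)/2 = 2.75 m; q_3 = 0.68 × 1.32 × 2.75 = 2.468 m³/s
w_4 = (8.4 − 2.7)/2 = 2.85 m; q_4 = 0.67 × 1.58 × 2.85 = 3.017 m³/s
w_5 = (10.7 − 7.0)/2 = 1.85 m; q_5 = 0.91 × 1.81 × 1.85 = 3.047 m³/s
w_6 = (12.6 − 8.4)/2 = 2.1 m; q_6 = 0.62 × 1.55 × 2.1 = 2.018 m³/s
w_7 = (14.1 − 10.7)/2 = 1.7 m; q_7 = 0.65 × 0.95 × 1.7 = 1.050 m³/s
Stations 1, 8 contribute zero (depth or velocity is 0).
Q = Σ qᵢ = 12.24 m³/s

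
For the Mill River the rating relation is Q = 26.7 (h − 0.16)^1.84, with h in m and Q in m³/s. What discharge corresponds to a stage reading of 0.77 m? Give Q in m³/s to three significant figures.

Q = 26.7 × (0.77 − 0.16)^1.84 = 26.7 × 0.61^1.84 = 10.75 m³/s

10.8 m³/s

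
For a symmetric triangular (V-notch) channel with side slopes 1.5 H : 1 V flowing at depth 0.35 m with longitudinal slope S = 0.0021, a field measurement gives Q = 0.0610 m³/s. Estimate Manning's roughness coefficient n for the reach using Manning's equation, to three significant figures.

A = z·y² = 1.5×0.35² = 0.1838 m²
P = 2y√(1+z²) = 2×0.35×√(1+1.5²) = 1.262 m
R = A/P = 0.1838/1.262 = 0.1456 m
n = (1/Q)·A·R^(2/3)·S^(1/2) = (1/0.0610) × 0.1838 × 0.2768 × 0.04583 = 0.03821

0.0382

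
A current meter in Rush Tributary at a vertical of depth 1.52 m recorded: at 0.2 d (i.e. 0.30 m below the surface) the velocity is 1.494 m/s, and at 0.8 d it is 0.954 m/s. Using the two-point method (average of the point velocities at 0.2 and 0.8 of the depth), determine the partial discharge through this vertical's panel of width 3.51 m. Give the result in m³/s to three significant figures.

6.53 m³/s

v̄ = (1.494 + 0.954) / 2 = 1.224 m/s
q = v̄ × d × w = 1.224 × 1.52 × 3.51 = 6.530 m³/s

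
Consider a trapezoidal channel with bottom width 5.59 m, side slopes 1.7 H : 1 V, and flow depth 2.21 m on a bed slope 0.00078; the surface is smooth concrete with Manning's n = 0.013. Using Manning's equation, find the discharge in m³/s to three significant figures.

A = (b + z·y)·y = (5.59 + 1.7×2.21)×2.21 = 20.66 m²
P = b + 2y√(1+z²) = 5.59 + 2×2.21×√(1+1.7²) = 14.31 m
R = A/P = 20.66/14.31 = 1.444 m
Q = (1/n)·A·R^(2/3)·S^(1/2) = (1/0.013) × 20.66 × 1.444^(2/3) × 0.00078^(1/2) = 56.69 m³/s

56.7 m³/s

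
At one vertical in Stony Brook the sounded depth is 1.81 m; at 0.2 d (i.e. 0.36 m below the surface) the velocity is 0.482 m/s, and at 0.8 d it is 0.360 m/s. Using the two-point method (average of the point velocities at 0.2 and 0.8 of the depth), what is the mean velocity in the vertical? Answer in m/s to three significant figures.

v̄ = (0.482 + 0.360) / 2 = 0.4210 m/s

0.421 m/s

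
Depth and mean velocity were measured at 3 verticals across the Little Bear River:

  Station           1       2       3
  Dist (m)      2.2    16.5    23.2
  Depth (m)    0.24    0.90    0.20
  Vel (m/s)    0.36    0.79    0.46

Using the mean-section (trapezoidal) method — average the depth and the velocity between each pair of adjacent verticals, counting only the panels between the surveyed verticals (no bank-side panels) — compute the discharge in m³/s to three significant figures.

Panel 1-2: Δb = 14.3 m, d̄ = (0.24+0.90)/2 = 0.57, v̄ = (0.36+0.79)/2 = 0.575 → q = 14.3×0.57×0.575 = 4.687 m³/s
Panel 2-3: Δb = 6.7 m, d̄ = (0.90+0.20)/2 = 0.55, v̄ = (0.79+0.46)/2 = 0.625 → q = 6.7×0.55×0.625 = 2.303 m³/s
Q = Σ q = 6.990 m³/s

6.99 m³/s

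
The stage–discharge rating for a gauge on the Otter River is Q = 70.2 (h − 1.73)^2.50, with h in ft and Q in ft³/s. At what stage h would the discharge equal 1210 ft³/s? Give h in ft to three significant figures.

4.85 ft

h − h₀ = (Q/C)^(1/b) = (1210/70.2)^(1/2.50) = 3.123 ft
h = 1.73 + 3.123 = 4.853 ft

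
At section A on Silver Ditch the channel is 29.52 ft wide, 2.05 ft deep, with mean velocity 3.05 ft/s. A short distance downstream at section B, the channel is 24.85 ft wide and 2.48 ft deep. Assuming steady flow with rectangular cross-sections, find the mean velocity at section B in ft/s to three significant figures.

2.99 ft/s

Q = A₁V₁ = (29.52×2.05) × 3.05 = 184.6 ft³/s
A₂ = 24.85 × 2.48 = 61.63 ft²
V₂ = Q/A₂ = 184.6/61.63 = 2.995 ft/s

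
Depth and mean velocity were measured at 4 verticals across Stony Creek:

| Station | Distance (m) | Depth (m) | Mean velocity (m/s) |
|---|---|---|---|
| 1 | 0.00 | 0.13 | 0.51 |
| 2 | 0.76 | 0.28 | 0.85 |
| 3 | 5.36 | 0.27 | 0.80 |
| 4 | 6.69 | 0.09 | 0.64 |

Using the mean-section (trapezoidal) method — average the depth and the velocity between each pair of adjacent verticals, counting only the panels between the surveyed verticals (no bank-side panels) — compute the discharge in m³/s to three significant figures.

Panel 1-2: Δb = 0.76 m, d̄ = (0.13+0.28)/2 = 0.205, v̄ = (0.51+0.85)/2 = 0.68 → q = 0.76×0.205×0.68 = 0.1059 m³/s
Panel 2-3: Δb = 4.6 m, d̄ = (0.28+0.27)/2 = 0.275, v̄ = (0.85+0.80)/2 = 0.825 → q = 4.6×0.275×0.825 = 1.044 m³/s
Panel 3-4: Δb = 1.33 m, d̄ = (0.27+0.09)/2 = 0.18, v̄ = (0.80+0.64)/2 = 0.72 → q = 1.33×0.18×0.72 = 0.1724 m³/s
Q = Σ q = 1.322 m³/s

1.32 m³/s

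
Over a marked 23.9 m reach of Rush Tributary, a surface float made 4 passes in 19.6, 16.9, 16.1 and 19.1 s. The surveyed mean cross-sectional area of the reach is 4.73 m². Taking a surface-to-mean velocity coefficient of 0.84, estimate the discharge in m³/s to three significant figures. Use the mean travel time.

t̄ = (19.6 + 16.9 + 16.1 + 19.1) / 4 = 17.925 s
v_surface = L / t̄ = 23.9 / 17.925 = 1.333 m/s
v_mean = 0.84 × 1.333 = 1.120 m/s
Q = A × v_mean = 4.73 × 1.120 = 5.298 m³/s

5.30 m³/s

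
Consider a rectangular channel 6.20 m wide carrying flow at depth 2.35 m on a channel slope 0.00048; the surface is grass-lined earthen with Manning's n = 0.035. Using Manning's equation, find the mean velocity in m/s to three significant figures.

A = b·y = 6.20 × 2.35 = 14.57 m²
P = b + 2y = 6.20 + 2×2.35 = 10.90 m
R = A/P = 14.57/10.90 = 1.337 m
Q = (1/n)·A·R^(2/3)·S^(1/2) = (1/0.035) × 14.57 × 1.337^(2/3) × 0.00048^(1/2) = 11.07 m³/s
V = Q/A = 11.07/14.57 = 0.7596 m/s

0.760 m/s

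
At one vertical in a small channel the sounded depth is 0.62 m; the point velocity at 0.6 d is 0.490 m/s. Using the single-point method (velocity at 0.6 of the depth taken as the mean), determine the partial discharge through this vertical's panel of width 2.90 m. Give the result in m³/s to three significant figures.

v̄ = v₀.₆ = 0.490 m/s
q = v̄ × d × w = 0.4900 × 0.62 × 2.90 = 0.8810 m³/s

0.881 m³/s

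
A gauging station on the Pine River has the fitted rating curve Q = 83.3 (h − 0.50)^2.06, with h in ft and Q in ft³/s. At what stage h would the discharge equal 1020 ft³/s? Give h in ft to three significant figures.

3.87 ft

h − h₀ = (Q/C)^(1/b) = (1020/83.3)^(1/2.06) = 3.374 ft
h = 0.50 + 3.374 = 3.874 ft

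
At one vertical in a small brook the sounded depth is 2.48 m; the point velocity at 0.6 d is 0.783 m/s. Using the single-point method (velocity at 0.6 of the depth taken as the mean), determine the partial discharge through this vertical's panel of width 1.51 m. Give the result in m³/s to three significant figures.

2.93 m³/s

v̄ = v₀.₆ = 0.783 m/s
q = v̄ × d × w = 0.7830 × 2.48 × 1.51 = 2.932 m³/s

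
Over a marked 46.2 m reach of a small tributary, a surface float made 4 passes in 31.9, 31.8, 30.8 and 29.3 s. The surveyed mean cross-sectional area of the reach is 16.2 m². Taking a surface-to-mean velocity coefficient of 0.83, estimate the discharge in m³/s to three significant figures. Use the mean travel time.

20.1 m³/s

t̄ = (31.9 + 31.8 + 30.8 + 29.3) / 4 = 30.95 s
v_surface = L / t̄ = 46.2 / 30.95 = 1.493 m/s
v_mean = 0.83 × 1.493 = 1.239 m/s
Q = A × v_mean = 16.2 × 1.239 = 20.07 m³/s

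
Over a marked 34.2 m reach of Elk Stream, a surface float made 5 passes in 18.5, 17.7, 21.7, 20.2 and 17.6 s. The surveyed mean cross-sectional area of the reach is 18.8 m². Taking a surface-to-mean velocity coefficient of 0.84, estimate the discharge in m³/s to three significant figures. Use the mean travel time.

t̄ = (18.5 + 17.7 + 21.7 + 20.2 + 17.6) / 5 = 19.14 s
v_surface = L / t̄ = 34.2 / 19.14 = 1.787 m/s
v_mean = 0.84 × 1.787 = 1.501 m/s
Q = A × v_mean = 18.8 × 1.501 = 28.22 m³/s

28.2 m³/s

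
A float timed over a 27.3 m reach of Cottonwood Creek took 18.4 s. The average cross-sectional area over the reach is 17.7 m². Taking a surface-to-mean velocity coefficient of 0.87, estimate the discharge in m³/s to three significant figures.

v_surface = L / t̄ = 27.3 / 18.4 = 1.484 m/s
v_mean = 0.87 × 1.484 = 1.291 m/s
Q = A × v_mean = 17.7 × 1.291 = 22.85 m³/s

22.8 m³/s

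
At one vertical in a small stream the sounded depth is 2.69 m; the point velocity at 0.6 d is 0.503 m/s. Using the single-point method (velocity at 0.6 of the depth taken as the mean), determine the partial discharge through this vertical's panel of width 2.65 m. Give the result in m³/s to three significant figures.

3.59 m³/s

v̄ = v₀.₆ = 0.503 m/s
q = v̄ × d × w = 0.5030 × 2.69 × 2.65 = 3.586 m³/s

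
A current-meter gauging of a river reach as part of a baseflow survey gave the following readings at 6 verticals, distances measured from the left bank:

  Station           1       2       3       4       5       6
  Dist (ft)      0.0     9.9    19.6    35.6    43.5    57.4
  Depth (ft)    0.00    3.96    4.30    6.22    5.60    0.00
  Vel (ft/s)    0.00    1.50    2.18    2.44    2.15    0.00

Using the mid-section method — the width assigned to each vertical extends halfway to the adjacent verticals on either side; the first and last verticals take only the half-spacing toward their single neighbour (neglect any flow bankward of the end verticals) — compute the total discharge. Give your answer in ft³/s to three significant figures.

491 ft³/s

w_2 = (19.6 − 0.0)/2 = 9.8 ft; q_2 = 1.50 × 3.96 × 9.8 = 58.21 ft³/s
w_3 = (35.6 − 9.9)/2 = 12.85 ft; q_3 = 2.18 × 4.30 × 12.85 = 120.5 ft³/s
w_4 = (43.5 − 19.6)/2 = 11.95 ft; q_4 = 2.44 × 6.22 × 11.95 = 181.4 ft³/s
w_5 = (57.4 − 35.6)/2 = 10.9 ft; q_5 = 2.15 × 5.60 × 10.9 = 131.2 ft³/s
Stations 1, 6 contribute zero (depth or velocity is 0).
Q = Σ qᵢ = 491.3 ft³/s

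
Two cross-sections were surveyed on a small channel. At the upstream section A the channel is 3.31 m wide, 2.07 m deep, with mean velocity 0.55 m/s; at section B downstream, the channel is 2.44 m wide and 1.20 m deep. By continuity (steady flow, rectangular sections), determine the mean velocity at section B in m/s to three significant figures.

1.29 m/s

Q = A₁V₁ = (3.31×2.07) × 0.55 = 3.768 m³/s
A₂ = 2.44 × 1.20 = 2.928 m²
V₂ = Q/A₂ = 3.768/2.928 = 1.287 m/s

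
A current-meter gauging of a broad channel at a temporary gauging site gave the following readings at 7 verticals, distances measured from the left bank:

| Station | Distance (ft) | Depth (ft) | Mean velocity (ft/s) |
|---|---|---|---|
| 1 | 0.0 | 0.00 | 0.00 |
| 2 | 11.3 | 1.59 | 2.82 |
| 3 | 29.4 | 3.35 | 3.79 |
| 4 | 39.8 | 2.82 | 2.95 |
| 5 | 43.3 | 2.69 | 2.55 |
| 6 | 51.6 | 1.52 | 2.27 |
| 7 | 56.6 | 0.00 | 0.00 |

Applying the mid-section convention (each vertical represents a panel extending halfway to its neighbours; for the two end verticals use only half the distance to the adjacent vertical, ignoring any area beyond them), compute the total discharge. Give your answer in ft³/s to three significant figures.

368 ft³/s

w_2 = (29.4 − 0.0)/2 = 14.7 ft; q_2 = 2.82 × 1.59 × 14.7 = 65.91 ft³/s
w_3 = (39.8 − 11.3)/2 = 14.25 ft; q_3 = 3.79 × 3.35 × 14.25 = 180.9 ft³/s
w_4 = (43.3 − 29.4)/2 = 6.95 ft; q_4 = 2.95 × 2.82 × 6.95 = 57.82 ft³/s
w_5 = (51.6 − 39.8)/2 = 5.9 ft; q_5 = 2.55 × 2.69 × 5.9 = 40.47 ft³/s
w_6 = (56.6 − 43.3)/2 = 6.65 ft; q_6 = 2.27 × 1.52 × 6.65 = 22.95 ft³/s
Stations 1, 7 contribute zero (depth or velocity is 0).
Q = Σ qᵢ = 368.1 ft³/s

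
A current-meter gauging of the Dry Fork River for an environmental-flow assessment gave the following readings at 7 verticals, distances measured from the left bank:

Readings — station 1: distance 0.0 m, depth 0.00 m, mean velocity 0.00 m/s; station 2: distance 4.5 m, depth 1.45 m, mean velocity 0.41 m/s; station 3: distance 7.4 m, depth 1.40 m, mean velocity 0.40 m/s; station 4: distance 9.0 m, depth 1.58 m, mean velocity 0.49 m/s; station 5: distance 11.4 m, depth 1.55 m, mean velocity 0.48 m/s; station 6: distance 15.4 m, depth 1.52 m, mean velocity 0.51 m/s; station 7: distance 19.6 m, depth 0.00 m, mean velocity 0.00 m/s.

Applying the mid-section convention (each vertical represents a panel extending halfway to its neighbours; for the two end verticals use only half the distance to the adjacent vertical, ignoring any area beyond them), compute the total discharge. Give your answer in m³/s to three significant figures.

10.6 m³/s

w_2 = (7.4 − 0.0)/2 = 3.7 m; q_2 = 0.41 × 1.45 × 3.7 = 2.200 m³/s
w_3 = (9.0 − 4.5)/2 = 2.25 m; q_3 = 0.40 × 1.40 × 2.25 = 1.260 m³/s
w_4 = (11.4 − 7.4)/2 = 2 m; q_4 = 0.49 × 1.58 × 2 = 1.548 m³/s
w_5 = (15.4 − 9.0)/2 = 3.2 m; q_5 = 0.48 × 1.55 × 3.2 = 2.381 m³/s
w_6 = (19.6 − 11.4)/2 = 4.1 m; q_6 = 0.51 × 1.52 × 4.1 = 3.178 m³/s
Stations 1, 7 contribute zero (depth or velocity is 0).
Q = Σ qᵢ = 10.57 m³/s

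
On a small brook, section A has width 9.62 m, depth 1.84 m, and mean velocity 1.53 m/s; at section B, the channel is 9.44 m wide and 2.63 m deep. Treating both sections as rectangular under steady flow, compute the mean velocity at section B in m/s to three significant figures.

Q = A₁V₁ = (9.62×1.84) × 1.53 = 27.08 m³/s
A₂ = 9.44 × 2.63 = 24.83 m²
V₂ = Q/A₂ = 27.08/24.83 = 1.091 m/s

1.09 m/s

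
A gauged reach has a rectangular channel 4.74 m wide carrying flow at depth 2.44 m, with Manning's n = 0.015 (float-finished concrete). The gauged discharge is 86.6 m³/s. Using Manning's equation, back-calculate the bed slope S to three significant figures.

0.00987

A = b·y = 4.74 × 2.44 = 11.57 m²
P = b + 2y = 4.74 + 2×2.44 = 9.620 m
R = A/P = 11.57/9.620 = 1.202 m
S = (Q·n / (1·A·R^(2/3)))² = (86.6×0.015 / (1×11.57×1.131))² = 0.009868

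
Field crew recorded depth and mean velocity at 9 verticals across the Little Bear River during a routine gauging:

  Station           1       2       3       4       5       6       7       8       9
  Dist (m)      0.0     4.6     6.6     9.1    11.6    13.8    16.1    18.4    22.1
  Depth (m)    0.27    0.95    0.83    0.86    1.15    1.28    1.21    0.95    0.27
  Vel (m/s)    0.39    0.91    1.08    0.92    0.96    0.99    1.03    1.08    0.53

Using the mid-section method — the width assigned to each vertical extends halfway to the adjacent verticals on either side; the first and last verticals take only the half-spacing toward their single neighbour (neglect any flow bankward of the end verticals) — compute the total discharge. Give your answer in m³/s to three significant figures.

w_1 = (4.6 − 0.0)/2 = 2.3 m; q_1 = 0.39 × 0.27 × 2.3 = 0.2422 m³/s
w_2 = (6.6 − 0.0)/2 = 3.3 m; q_2 = 0.91 × 0.95 × 3.3 = 2.853 m³/s
w_3 = (9.1 − 4.6)/2 = 2.25 m; q_3 = 1.08 × 0.83 × 2.25 = 2.017 m³/s
w_4 = (11.6 − 6.6)/2 = 2.5 m; q_4 = 0.92 × 0.86 × 2.5 = 1.978 m³/s
w_5 = (13.8 − 9.1)/2 = 2.35 m; q_5 = 0.96 × 1.15 × 2.35 = 2.594 m³/s
w_6 = (16.1 − 11.6)/2 = 2.25 m; q_6 = 0.99 × 1.28 × 2.25 = 2.851 m³/s
w_7 = (18.4 − 13.8)/2 = 2.3 m; q_7 = 1.03 × 1.21 × 2.3 = 2.866 m³/s
w_8 = (22.1 − 16.1)/2 = 3 m; q_8 = 1.08 × 0.95 × 3 = 3.078 m³/s
w_9 = (22.1 − 18.4)/2 = 1.85 m; q_9 = 0.53 × 0.27 × 1.85 = 0.2647 m³/s
Q = Σ qᵢ = 18.74 m³/s

18.7 m³/s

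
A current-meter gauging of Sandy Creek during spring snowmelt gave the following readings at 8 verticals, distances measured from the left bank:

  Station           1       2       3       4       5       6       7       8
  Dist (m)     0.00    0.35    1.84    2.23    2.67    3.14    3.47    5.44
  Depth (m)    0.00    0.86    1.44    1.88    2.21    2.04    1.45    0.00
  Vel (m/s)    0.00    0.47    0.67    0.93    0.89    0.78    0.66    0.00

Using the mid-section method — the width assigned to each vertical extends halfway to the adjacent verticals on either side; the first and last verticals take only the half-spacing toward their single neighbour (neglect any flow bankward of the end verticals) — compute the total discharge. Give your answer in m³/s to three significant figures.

4.64 m³/s

w_2 = (1.84 − 0.00)/2 = 0.92 m; q_2 = 0.47 × 0.86 × 0.92 = 0.3719 m³/s
w_3 = (2.23 − 0.35)/2 = 0.94 m; q_3 = 0.67 × 1.44 × 0.94 = 0.9069 m³/s
w_4 = (2.67 − 1.84)/2 = 0.415 m; q_4 = 0.93 × 1.88 × 0.415 = 0.7256 m³/s
w_5 = (3.14 − 2.23)/2 = 0.455 m; q_5 = 0.89 × 2.21 × 0.455 = 0.8949 m³/s
w_6 = (3.47 − 2.67)/2 = 0.4 m; q_6 = 0.78 × 2.04 × 0.4 = 0.6365 m³/s
w_7 = (5.44 − 3.14)/2 = 1.15 m; q_7 = 0.66 × 1.45 × 1.15 = 1.101 m³/s
Stations 1, 8 contribute zero (depth or velocity is 0).
Q = Σ qᵢ = 4.636 m³/s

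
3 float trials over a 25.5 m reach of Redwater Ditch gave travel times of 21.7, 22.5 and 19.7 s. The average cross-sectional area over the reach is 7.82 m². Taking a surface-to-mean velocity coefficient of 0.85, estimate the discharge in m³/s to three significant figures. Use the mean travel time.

t̄ = (21.7 + 22.5 + 19.7) / 3 = 21.3 s
v_surface = L / t̄ = 25.5 / 21.3 = 1.197 m/s
v_mean = 0.85 × 1.197 = 1.018 m/s
Q = A × v_mean = 7.82 × 1.018 = 7.958 m³/s

7.96 m³/s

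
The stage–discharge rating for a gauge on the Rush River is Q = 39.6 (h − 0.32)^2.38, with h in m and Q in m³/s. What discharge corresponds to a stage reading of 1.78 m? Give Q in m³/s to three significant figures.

97.5 m³/s

Q = 39.6 × (1.78 − 0.32)^2.38 = 39.6 × 1.46^2.38 = 97.47 m³/s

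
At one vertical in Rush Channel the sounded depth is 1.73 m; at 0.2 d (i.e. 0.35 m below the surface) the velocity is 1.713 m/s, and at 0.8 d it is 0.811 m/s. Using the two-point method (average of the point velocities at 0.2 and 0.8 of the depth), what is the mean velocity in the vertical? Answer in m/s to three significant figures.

1.26 m/s

v̄ = (1.713 + 0.811) / 2 = 1.262 m/s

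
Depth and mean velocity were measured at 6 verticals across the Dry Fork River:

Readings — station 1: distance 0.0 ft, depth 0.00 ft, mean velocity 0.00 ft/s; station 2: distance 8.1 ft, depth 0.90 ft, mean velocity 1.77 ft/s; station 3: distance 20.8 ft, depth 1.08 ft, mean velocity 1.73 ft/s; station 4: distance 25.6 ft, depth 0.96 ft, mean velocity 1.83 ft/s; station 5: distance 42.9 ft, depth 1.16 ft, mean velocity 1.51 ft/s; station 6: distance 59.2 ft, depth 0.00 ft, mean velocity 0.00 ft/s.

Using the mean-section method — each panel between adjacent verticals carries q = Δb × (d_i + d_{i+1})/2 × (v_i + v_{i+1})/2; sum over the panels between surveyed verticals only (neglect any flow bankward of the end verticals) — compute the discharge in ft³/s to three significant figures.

Panel 1-2: Δb = 8.1 ft, d̄ = (0.00+0.90)/2 = 0.45, v̄ = (0.00+1.77)/2 = 0.885 → q = 8.1×0.45×0.885 = 3.226 ft³/s
Panel 2-3: Δb = 12.7 ft, d̄ = (0.90+1.08)/2 = 0.99, v̄ = (1.77+1.73)/2 = 1.75 → q = 12.7×0.99×1.75 = 22.00 ft³/s
Panel 3-4: Δb = 4.8 ft, d̄ = (1.08+0.96)/2 = 1.02, v̄ = (1.73+1.83)/2 = 1.78 → q = 4.8×1.02×1.78 = 8.715 ft³/s
Panel 4-5: Δb = 17.3 ft, d̄ = (0.96+1.16)/2 = 1.06, v̄ = (1.83+1.51)/2 = 1.67 → q = 17.3×1.06×1.67 = 30.62 ft³/s
Panel 5-6: Δb = 16.3 ft, d̄ = (1.16+0.00)/2 = 0.58, v̄ = (1.51+0.00)/2 = 0.755 → q = 16.3×0.58×0.755 = 7.138 ft³/s
Q = Σ q = 71.71 ft³/s

71.7 ft³/s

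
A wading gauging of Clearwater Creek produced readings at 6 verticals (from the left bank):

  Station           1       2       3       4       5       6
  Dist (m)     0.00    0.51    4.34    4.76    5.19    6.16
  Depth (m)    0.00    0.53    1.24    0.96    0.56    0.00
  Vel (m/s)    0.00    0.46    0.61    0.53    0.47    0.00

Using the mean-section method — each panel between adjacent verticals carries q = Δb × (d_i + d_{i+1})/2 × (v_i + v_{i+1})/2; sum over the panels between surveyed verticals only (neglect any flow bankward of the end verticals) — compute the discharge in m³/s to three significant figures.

2.34 m³/s

Panel 1-2: Δb = 0.51 m, d̄ = (0.00+0.53)/2 = 0.265, v̄ = (0.00+0.46)/2 = 0.23 → q = 0.51×0.265×0.23 = 0.03108 m³/s
Panel 2-3: Δb = 3.83 m, d̄ = (0.53+1.24)/2 = 0.885, v̄ = (0.46+0.61)/2 = 0.535 → q = 3.83×0.885×0.535 = 1.813 m³/s
Panel 3-4: Δb = 0.42 m, d̄ = (1.24+0.96)/2 = 1.1, v̄ = (0.61+0.53)/2 = 0.57 → q = 0.42×1.1×0.57 = 0.2633 m³/s
Panel 4-5: Δb = 0.43 m, d̄ = (0.96+0.56)/2 = 0.76, v̄ = (0.53+0.47)/2 = 0.5 → q = 0.43×0.76×0.5 = 0.1634 m³/s
Panel 5-6: Δb = 0.97 m, d̄ = (0.56+0.00)/2 = 0.28, v̄ = (0.47+0.00)/2 = 0.235 → q = 0.97×0.28×0.235 = 0.06383 m³/s
Q = Σ q = 2.335 m³/s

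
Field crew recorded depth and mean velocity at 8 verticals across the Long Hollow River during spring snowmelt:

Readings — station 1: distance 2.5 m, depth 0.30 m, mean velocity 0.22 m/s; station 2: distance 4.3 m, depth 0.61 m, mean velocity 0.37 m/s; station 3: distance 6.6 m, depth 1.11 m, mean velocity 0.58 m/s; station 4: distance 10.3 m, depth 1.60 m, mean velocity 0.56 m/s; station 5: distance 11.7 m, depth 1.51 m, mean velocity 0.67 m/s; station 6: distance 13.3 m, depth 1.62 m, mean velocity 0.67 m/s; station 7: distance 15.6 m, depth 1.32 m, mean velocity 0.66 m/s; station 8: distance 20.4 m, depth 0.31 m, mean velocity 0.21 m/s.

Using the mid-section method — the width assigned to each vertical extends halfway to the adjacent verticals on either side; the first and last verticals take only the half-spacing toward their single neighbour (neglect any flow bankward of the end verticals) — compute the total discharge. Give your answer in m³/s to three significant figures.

11.6 m³/s

w_1 = (4.3 − 2.5)/2 = 0.9 m; q_1 = 0.22 × 0.30 × 0.9 = 0.05940 m³/s
w_2 = (6.6 − 2.5)/2 = 2.05 m; q_2 = 0.37 × 0.61 × 2.05 = 0.4627 m³/s
w_3 = (10.3 − 4.3)/2 = 3 m; q_3 = 0.58 × 1.11 × 3 = 1.931 m³/s
w_4 = (11.7 − 6.6)/2 = 2.55 m; q_4 = 0.56 × 1.60 × 2.55 = 2.285 m³/s
w_5 = (13.3 − 10.3)/2 = 1.5 m; q_5 = 0.67 × 1.51 × 1.5 = 1.518 m³/s
w_6 = (15.6 − 11.7)/2 = 1.95 m; q_6 = 0.67 × 1.62 × 1.95 = 2.117 m³/s
w_7 = (20.4 − 13.3)/2 = 3.55 m; q_7 = 0.66 × 1.32 × 3.55 = 3.093 m³/s
w_8 = (20.4 − 15.6)/2 = 2.4 m; q_8 = 0.21 × 0.31 × 2.4 = 0.1562 m³/s
Q = Σ qᵢ = 11.62 m³/s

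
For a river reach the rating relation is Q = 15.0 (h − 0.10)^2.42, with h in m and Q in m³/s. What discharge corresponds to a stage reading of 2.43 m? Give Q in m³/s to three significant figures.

116 m³/s

Q = 15.0 × (2.43 − 0.10)^2.42 = 15.0 × 2.33^2.42 = 116.2 m³/s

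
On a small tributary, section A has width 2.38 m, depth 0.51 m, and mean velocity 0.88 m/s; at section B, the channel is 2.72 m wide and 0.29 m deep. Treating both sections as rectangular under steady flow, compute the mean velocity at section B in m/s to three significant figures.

Q = A₁V₁ = (2.38×0.51) × 0.88 = 1.068 m³/s
A₂ = 2.72 × 0.29 = 0.7888 m²
V₂ = Q/A₂ = 1.068/0.7888 = 1.354 m/s

1.35 m/s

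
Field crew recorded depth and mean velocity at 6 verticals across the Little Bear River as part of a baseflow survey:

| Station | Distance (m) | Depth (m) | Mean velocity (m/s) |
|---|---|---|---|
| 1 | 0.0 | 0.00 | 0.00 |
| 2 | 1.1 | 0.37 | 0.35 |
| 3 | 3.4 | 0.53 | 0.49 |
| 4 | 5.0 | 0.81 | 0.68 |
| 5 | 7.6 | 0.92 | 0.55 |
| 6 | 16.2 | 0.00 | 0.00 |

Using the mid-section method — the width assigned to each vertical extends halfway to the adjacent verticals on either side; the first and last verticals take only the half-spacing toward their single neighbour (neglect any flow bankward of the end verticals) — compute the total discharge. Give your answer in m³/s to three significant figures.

4.72 m³/s

w_2 = (3.4 − 0.0)/2 = 1.7 m; q_2 = 0.35 × 0.37 × 1.7 = 0.2202 m³/s
w_3 = (5.0 − 1.1)/2 = 1.95 m; q_3 = 0.49 × 0.53 × 1.95 = 0.5064 m³/s
w_4 = (7.6 − 3.4)/2 = 2.1 m; q_4 = 0.68 × 0.81 × 2.1 = 1.157 m³/s
w_5 = (16.2 − 5.0)/2 = 5.6 m; q_5 = 0.55 × 0.92 × 5.6 = 2.834 m³/s
Stations 1, 6 contribute zero (depth or velocity is 0).
Q = Σ qᵢ = 4.717 m³/s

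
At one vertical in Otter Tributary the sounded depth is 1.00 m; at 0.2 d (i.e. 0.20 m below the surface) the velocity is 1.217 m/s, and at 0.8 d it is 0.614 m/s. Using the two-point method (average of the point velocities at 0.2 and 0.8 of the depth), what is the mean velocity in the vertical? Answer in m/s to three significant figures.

v̄ = (1.217 + 0.614) / 2 = 0.9155 m/s

0.916 m/s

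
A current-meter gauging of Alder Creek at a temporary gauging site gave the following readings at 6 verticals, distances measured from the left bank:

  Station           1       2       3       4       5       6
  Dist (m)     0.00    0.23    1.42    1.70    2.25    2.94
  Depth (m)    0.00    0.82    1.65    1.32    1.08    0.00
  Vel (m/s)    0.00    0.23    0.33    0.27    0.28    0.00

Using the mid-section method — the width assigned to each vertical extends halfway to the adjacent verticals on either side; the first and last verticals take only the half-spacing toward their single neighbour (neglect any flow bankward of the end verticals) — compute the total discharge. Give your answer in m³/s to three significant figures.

w_2 = (1.42 − 0.00)/2 = 0.71 m; q_2 = 0.23 × 0.82 × 0.71 = 0.1339 m³/s
w_3 = (1.70 − 0.23)/2 = 0.735 m; q_3 = 0.33 × 1.65 × 0.735 = 0.4002 m³/s
w_4 = (2.25 − 1.42)/2 = 0.415 m; q_4 = 0.27 × 1.32 × 0.415 = 0.1479 m³/s
w_5 = (2.94 − 1.70)/2 = 0.62 m; q_5 = 0.28 × 1.08 × 0.62 = 0.1875 m³/s
Stations 1, 6 contribute zero (depth or velocity is 0).
Q = Σ qᵢ = 0.8695 m³/s

0.870 m³/s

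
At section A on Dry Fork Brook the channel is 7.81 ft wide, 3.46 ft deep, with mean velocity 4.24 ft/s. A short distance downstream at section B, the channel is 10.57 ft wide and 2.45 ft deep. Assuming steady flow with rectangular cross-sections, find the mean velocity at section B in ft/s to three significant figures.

4.42 ft/s

Q = A₁V₁ = (7.81×3.46) × 4.24 = 114.6 ft³/s
A₂ = 10.57 × 2.45 = 25.90 ft²
V₂ = Q/A₂ = 114.6/25.90 = 4.424 ft/s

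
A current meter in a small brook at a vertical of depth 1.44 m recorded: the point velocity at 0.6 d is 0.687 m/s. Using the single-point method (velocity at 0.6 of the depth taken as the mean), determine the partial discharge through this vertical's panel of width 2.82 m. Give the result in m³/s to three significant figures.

v̄ = v₀.₆ = 0.687 m/s
q = v̄ × d × w = 0.6870 × 1.44 × 2.82 = 2.790 m³/s

2.79 m³/s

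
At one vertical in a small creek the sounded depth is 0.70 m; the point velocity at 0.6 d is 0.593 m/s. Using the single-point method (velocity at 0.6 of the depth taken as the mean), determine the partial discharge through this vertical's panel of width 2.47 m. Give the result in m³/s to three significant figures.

1.03 m³/s

v̄ = v₀.₆ = 0.593 m/s
q = v̄ × d × w = 0.5930 × 0.70 × 2.47 = 1.025 m³/s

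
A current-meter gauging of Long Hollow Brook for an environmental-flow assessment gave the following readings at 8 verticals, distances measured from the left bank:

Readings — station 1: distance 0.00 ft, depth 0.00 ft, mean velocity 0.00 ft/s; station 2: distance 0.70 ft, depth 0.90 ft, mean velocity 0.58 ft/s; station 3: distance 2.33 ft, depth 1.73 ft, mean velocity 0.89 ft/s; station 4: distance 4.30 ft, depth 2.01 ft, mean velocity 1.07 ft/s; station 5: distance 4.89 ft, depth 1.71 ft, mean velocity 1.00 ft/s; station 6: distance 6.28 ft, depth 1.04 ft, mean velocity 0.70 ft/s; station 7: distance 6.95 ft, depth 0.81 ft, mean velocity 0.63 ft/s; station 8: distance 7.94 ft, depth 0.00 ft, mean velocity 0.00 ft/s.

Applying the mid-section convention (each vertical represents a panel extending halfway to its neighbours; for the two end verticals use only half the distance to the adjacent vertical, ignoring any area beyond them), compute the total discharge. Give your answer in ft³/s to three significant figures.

9.00 ft³/s

w_2 = (2.33 − 0.00)/2 = 1.165 ft; q_2 = 0.58 × 0.90 × 1.165 = 0.6081 ft³/s
w_3 = (4.30 − 0.70)/2 = 1.8 ft; q_3 = 0.89 × 1.73 × 1.8 = 2.771 ft³/s
w_4 = (4.89 − 2.33)/2 = 1.28 ft; q_4 = 1.07 × 2.01 × 1.28 = 2.753 ft³/s
w_5 = (6.28 − 4.30)/2 = 0.99 ft; q_5 = 1.00 × 1.71 × 0.99 = 1.693 ft³/s
w_6 = (6.95 − 4.89)/2 = 1.03 ft; q_6 = 0.70 × 1.04 × 1.03 = 0.7498 ft³/s
w_7 = (7.94 − 6.28)/2 = 0.83 ft; q_7 = 0.63 × 0.81 × 0.83 = 0.4235 ft³/s
Stations 1, 8 contribute zero (depth or velocity is 0).
Q = Σ qᵢ = 8.999 ft³/s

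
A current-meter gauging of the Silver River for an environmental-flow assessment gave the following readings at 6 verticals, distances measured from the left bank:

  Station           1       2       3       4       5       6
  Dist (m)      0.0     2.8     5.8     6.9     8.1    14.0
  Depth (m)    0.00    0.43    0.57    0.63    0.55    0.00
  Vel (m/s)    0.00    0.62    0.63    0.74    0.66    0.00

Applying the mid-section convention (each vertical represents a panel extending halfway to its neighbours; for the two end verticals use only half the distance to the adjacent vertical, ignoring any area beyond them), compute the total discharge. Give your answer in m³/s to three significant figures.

3.33 m³/s

w_2 = (5.8 − 0.0)/2 = 2.9 m; q_2 = 0.62 × 0.43 × 2.9 = 0.7731 m³/s
w_3 = (6.9 − 2.8)/2 = 2.05 m; q_3 = 0.63 × 0.57 × 2.05 = 0.7362 m³/s
w_4 = (8.1 − 5.8)/2 = 1.15 m; q_4 = 0.74 × 0.63 × 1.15 = 0.5361 m³/s
w_5 = (14.0 − 6.9)/2 = 3.55 m; q_5 = 0.66 × 0.55 × 3.55 = 1.289 m³/s
Stations 1, 6 contribute zero (depth or velocity is 0).
Q = Σ qᵢ = 3.334 m³/s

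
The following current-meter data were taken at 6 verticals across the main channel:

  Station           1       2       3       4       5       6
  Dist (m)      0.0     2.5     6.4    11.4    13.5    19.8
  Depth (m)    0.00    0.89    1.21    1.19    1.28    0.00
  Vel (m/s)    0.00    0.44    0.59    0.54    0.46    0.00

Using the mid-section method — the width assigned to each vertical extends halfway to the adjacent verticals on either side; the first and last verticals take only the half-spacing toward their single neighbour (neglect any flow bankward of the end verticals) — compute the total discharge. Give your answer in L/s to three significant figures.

w_2 = (6.4 − 0.0)/2 = 3.2 m; q_2 = 0.44 × 0.89 × 3.2 = 1.253 m³/s
w_3 = (11.4 − 2.5)/2 = 4.45 m; q_3 = 0.59 × 1.21 × 4.45 = 3.177 m³/s
w_4 = (13.5 − 6.4)/2 = 3.55 m; q_4 = 0.54 × 1.19 × 3.55 = 2.281 m³/s
w_5 = (19.8 − 11.4)/2 = 4.2 m; q_5 = 0.46 × 1.28 × 4.2 = 2.473 m³/s
Stations 1, 6 contribute zero (depth or velocity is 0).
Q = Σ qᵢ = 9.184 m³/s
= 9.184 × 1000 = 9184 L/s

9180 L/s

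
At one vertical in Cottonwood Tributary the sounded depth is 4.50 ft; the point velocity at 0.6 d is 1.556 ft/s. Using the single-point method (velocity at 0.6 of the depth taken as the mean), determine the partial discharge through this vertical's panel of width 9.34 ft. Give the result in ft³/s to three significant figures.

v̄ = v₀.₆ = 1.556 ft/s
q = v̄ × d × w = 1.556 × 4.50 × 9.34 = 65.40 ft³/s

65.4 ft³/s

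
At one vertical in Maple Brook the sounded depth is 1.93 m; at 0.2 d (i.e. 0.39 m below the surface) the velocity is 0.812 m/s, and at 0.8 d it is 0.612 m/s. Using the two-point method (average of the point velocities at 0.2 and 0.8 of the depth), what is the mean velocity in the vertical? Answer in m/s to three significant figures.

0.712 m/s

v̄ = (0.812 + 0.612) / 2 = 0.7120 m/s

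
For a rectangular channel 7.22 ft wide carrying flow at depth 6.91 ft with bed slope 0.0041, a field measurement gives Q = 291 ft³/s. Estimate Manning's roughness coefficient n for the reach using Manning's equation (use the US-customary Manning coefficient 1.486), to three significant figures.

A = b·y = 7.22 × 6.91 = 49.89 ft²
P = b + 2y = 7.22 + 2×6.91 = 21.04 ft
R = A/P = 49.89/21.04 = 2.371 ft
n = (1.486/Q)·A·R^(2/3)·S^(1/2) = (1.486/291) × 49.89 × 1.778 × 0.06403 = 0.02901

0.0290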